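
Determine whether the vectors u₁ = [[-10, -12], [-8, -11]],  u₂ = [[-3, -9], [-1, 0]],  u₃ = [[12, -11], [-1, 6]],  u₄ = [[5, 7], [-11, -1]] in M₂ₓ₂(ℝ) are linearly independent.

linearly independent

Take coordinates with respect to the standard basis {E₁₁, E₁₂, E₂₁, E₂₂}.
Form the 4×4 matrix with these as columns; its determinant is -12622.
A nonzero determinant means the columns are linearly independent.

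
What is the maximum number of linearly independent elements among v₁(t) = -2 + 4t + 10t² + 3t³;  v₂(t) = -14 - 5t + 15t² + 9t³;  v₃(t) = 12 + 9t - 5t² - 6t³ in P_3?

Pass to coordinate vectors with respect to the basis {1, t, …, t³}.
Apply Gaussian elimination to the matrix whose rows are v₁, v₂, v₃.
Exactly 2 pivots survive; hence the rank is 2.

2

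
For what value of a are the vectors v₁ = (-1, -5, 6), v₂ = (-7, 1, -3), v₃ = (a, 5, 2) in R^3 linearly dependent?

a = 33

The vectors are dependent exactly when the determinant of the matrix with rows v₁, v₂, v₃ vanishes.
The determinant works out to 9*a - 297.
Solving 9*a - 297 = 0 yields a = 33.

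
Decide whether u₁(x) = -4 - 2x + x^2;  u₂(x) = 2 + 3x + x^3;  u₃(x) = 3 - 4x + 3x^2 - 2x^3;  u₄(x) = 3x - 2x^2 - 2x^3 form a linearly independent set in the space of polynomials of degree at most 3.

linearly independent

Write each element as a coordinate vector in ℝ⁴ using {1, x, …, x^3}.
The matrix [u₁|u₂|u₃|u₄] has determinant 127.
A nonzero determinant means the columns are linearly independent.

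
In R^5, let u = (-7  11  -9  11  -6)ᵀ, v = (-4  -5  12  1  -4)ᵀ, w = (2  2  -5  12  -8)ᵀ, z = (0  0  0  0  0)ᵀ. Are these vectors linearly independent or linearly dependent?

linearly dependent

One of the vectors is the zero vector, so the set is linearly dependent.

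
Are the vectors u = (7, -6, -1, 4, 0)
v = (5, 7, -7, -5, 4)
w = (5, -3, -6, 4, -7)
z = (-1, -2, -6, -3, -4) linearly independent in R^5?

linearly independent

Row-reduce the matrix whose columns are u, v, w, z.
The reduction yields 4 nonzero rows, so the rank is 4.
Since rank = 4 (the number of vectors), the set is linearly independent.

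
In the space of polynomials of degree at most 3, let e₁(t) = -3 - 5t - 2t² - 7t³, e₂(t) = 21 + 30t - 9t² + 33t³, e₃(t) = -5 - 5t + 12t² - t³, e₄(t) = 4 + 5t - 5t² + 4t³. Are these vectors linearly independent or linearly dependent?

Take coordinates with respect to the standard basis {1, t, …, t³}.
The matrix [e₁|e₂|e₃|e₄] has determinant 0.
A zero determinant means the columns are linearly dependent.

linearly dependent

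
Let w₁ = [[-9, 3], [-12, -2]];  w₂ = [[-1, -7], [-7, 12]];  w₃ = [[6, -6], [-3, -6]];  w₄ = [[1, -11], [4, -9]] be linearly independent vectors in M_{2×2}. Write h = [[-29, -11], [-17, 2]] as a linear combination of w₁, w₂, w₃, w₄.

h = 2w₁ + w₂ - 2w₃ + 2w₄

Take coordinate vectors relative to {E₁₁, E₁₂, E₂₁, E₂₂}.
Set up the augmented matrix [w₁ | w₂ | w₃ | w₄ | h] and row-reduce.
Back-substitution yields (α₁, …, α₄) = (2, 1, -2, 2).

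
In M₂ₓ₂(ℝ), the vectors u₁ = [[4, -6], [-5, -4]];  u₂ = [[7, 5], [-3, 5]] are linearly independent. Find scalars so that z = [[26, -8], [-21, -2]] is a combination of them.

z = 3u₁ + 2u₂

Identify each element with its coordinate vector in ℝ⁴ via {E₁₁, E₁₂, E₂₁, E₂₂}.
Write z = c₁u₁ + c₂u₂ and equate components.
The system has the unique solution (c₁, c₂) = (3, 2).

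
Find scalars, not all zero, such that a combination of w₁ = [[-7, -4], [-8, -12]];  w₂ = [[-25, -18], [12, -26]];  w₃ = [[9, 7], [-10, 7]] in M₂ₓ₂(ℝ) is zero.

w₁ - w₂ - 2w₃ = 0

Write each element as a vector in ℝ⁴ using {E₁₁, E₁₂, E₂₁, E₂₂}.
Set up α₁w₁ + … + α₃w₃ = 0 and solve the homogeneous system.
A generator of the null space is (1, -1, -2).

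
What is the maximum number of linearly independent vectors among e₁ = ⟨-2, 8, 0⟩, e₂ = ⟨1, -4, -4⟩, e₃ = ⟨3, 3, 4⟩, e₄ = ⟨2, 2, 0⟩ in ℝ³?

3

Form the matrix with e₁, e₂, e₃, e₄ as columns and reduce.
The echelon form has 3 nonzero rows, so the rank is 3.
(With 4 elements in a 3-dimensional space the rank is at most 3.)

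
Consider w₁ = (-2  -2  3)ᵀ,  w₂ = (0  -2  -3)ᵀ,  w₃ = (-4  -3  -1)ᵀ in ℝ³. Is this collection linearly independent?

linearly independent

Row-reduce the matrix whose columns are w₁, w₂, w₃.
The reduction yields 3 nonzero rows, so the rank is 3.
Since rank = 3 (the number of vectors), the set is linearly independent.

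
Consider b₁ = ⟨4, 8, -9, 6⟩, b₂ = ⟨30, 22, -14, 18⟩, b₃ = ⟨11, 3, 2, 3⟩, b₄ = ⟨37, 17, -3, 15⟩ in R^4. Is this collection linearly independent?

Row-reduce the matrix whose columns are b₁, b₂, b₃, b₄.
The reduction yields 2 nonzero rows, so the rank is 2.
Since rank 2 < 4, the set is linearly dependent.

linearly dependent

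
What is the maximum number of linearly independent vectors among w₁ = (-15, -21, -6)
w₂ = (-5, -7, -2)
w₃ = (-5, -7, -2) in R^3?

1

Apply Gaussian elimination to the matrix whose rows are w₁, w₂, w₃.
Exactly 1 pivot survives; hence the rank is 1.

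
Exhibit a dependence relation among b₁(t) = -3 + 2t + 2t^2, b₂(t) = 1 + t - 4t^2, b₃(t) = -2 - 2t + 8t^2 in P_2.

2b₂ + b₃ = 0

Take coordinates with respect to {1, t, t^2}.
Write the vectors as columns of a matrix and find a nonzero vector in its null space.
The free variable yields coefficients (0, 2, 1) (any nonzero multiple also works).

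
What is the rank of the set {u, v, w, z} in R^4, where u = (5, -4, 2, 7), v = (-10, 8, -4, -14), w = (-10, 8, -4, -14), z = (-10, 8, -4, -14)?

Apply Gaussian elimination to the matrix whose rows are u, v, w, z.
Exactly 1 pivot survives; hence the rank is 1.

1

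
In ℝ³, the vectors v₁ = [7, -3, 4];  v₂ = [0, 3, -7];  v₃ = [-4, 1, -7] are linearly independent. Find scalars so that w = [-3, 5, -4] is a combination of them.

Write w = a₁v₁ + … + a₃v₃ and equate components.
Back-substitution yields (a₁, a₂, a₃) = (-1, 1, -1).

w = -v₁ + v₂ - v₃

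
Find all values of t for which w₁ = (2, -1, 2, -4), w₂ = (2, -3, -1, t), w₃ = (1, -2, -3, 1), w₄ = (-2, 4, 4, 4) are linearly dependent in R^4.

t = -7

The set is linearly dependent precisely when det[w₁; w₂; w₃; w₄] = 0.
Cofactor expansion gives det = 6*t + 42.
This vanishes exactly when t = -7.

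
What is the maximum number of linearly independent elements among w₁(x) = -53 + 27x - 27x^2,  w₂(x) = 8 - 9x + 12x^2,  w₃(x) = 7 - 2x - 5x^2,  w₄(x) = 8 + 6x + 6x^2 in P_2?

Pass to coordinate vectors with respect to the basis {1, x, x^2}.
Row-reduce the 4×3 matrix with these as rows.
Exactly 3 pivots survive; hence the rank is 3.
(With 4 elements in a 3-dimensional space the rank is at most 3.)

3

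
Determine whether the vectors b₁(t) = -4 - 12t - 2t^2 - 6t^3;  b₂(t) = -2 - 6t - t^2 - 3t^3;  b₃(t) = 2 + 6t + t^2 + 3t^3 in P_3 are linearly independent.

linearly dependent

Write each element as a coordinate vector in ℝ⁴ using {1, t, …, t^3}.
Place the vectors as rows of a 3×4 matrix and reduce to echelon form.
The reduction yields 1 nonzero row, so the rank is 1.
Since rank 1 < 3, the set is linearly dependent.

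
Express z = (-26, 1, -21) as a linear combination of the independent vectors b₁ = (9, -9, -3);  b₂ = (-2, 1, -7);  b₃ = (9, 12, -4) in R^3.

Set up the augmented matrix [b₁ | b₂ | b₃ | z] and row-reduce.
Back-substitution yields (α₁, α₂, α₃) = (-1, 4, -1).

z = -b₁ + 4b₂ - b₃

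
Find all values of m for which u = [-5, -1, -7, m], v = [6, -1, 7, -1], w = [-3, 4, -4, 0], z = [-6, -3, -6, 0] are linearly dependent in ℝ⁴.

The set is linearly dependent precisely when det[u; v; w; z] = 0.
Cofactor expansion gives det = 57 - 9*m.
This vanishes exactly when m = 19/3.

m = 19/3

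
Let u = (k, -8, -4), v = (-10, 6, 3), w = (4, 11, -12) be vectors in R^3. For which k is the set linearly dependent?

Dependence holds iff the 3×3 matrix [u v w] is singular.
The determinant works out to 1400 - 105*k.
Setting this to zero gives k = 40/3.

k = 40/3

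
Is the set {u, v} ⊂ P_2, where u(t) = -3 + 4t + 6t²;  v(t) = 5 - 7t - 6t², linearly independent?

Take coordinates with respect to the standard basis {1, t, t²}.
Row-reduce the matrix whose columns are u, v.
The reduction yields 2 nonzero rows, so the rank is 2.
Since rank = 2 (the number of vectors), the set is linearly independent.

linearly independent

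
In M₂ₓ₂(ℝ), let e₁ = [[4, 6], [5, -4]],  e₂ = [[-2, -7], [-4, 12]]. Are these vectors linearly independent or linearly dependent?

Take coordinates with respect to the standard basis {E₁₁, E₁₂, E₂₁, E₂₂}.
Row-reduce the matrix whose columns are e₁, e₂.
The reduction yields 2 nonzero rows, so the rank is 2.
Since rank = 2 (the number of vectors), the set is linearly independent.

linearly independent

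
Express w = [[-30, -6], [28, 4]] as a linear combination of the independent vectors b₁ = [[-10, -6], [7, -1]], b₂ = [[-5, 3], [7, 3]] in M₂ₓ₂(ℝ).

w = 2b₁ + 2b₂

Take coordinate vectors relative to {E₁₁, E₁₂, E₂₁, E₂₂}.
Solve the system with b₁, b₂ as columns and w as the right-hand side.
Row-reducing the augmented matrix gives the unique coefficients (a₁, a₂) = (2, 2).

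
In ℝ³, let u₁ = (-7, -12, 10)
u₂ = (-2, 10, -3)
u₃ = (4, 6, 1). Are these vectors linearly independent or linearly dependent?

Row-reduce the matrix whose columns are u₁, u₂, u₃.
The reduction yields 3 nonzero rows, so the rank is 3.
Since rank = 3 (the number of vectors), the set is linearly independent.

linearly independent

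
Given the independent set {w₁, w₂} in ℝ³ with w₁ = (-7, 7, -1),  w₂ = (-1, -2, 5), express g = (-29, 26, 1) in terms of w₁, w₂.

Since w₁, w₂ are independent, the coefficients expressing g are uniquely determined by a linear system.
The system has the unique solution (α₁, α₂) = (4, 1).

g = 4w₁ + w₂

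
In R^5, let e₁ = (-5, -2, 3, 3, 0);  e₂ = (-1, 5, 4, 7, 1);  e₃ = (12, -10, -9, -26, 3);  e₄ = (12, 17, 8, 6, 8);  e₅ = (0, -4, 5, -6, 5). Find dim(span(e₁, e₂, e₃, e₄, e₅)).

Row-reduce the 5×5 matrix with these as rows.
Reduction leaves 3 leading entries, giving rank 3.

3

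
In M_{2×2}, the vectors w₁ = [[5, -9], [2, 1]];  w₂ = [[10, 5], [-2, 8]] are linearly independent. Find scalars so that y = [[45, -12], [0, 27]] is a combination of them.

Take coordinate vectors relative to {E₁₁, E₁₂, E₂₁, E₂₂}.
Set up the augmented matrix [w₁ | w₂ | y] and row-reduce.
Row-reducing the augmented matrix gives the unique coefficients (c₁, c₂) = (3, 3).

y = 3w₁ + 3w₂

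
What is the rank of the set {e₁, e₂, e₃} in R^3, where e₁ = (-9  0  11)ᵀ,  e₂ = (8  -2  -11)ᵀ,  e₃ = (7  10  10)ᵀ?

rank 3

Row-reduce the 3×3 matrix with these as rows.
The echelon form has 3 nonzero rows, so the rank is 3.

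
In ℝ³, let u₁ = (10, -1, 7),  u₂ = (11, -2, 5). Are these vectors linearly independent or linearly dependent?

linearly independent

Row-reduce the matrix whose columns are u₁, u₂.
The reduction yields 2 nonzero rows, so the rank is 2.
Since rank = 2 (the number of vectors), the set is linearly independent.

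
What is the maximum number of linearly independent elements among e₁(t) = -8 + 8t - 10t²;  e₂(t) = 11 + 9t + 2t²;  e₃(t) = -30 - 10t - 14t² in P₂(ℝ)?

Pass to coordinate vectors with respect to the basis {1, t, t²}.
Put the 3×3 matrix [e₁|e₂|e₃] into echelon form.
Exactly 2 pivots survive; hence the rank is 2.

2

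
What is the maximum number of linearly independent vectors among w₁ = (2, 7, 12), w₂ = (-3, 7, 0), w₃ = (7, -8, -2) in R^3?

3

Apply Gaussian elimination to the matrix whose rows are w₁, w₂, w₃.
There are 3 pivot columns, so rank = 3.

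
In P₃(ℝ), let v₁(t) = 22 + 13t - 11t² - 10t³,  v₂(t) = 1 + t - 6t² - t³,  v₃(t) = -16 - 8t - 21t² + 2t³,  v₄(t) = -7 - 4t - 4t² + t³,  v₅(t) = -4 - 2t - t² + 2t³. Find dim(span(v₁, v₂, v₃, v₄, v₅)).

Use coordinates relative to {1, t, …, t³}.
Form the matrix with v₁, v₂, v₃, v₄, v₅ as columns and reduce.
Exactly 3 pivots survive; hence the rank is 3.
(With 5 elements in a 4-dimensional space the rank is at most 4.)

3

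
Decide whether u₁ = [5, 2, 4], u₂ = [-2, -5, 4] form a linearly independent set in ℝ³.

Row-reduce the matrix whose columns are u₁, u₂.
The reduction yields 2 nonzero rows, so the rank is 2.
Since rank = 2 (the number of vectors), the set is linearly independent.

linearly independent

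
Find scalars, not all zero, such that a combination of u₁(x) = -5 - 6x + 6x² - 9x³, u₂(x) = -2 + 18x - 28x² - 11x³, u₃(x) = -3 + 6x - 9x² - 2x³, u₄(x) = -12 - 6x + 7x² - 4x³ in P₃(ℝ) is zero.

u₁ - u₂ + 3u₃ - u₄ = 0

Pass to coordinate vectors relative to the basis {1, x, …, x³}.
Solve the homogeneous system with u₁, u₂, u₃, u₄ as columns by row-reducing the coefficient matrix.
The free variable yields coefficients (1, -1, 3, -1) (any nonzero multiple also works).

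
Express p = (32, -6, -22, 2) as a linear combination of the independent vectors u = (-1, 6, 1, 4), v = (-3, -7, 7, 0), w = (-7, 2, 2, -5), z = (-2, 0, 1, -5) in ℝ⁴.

Set up the augmented matrix [u | v | w | z | p] and row-reduce.
The system has the unique solution (α₁, …, α₄) = (-2, -2, -4, 2).

p = -2u - 2v - 4w + 2z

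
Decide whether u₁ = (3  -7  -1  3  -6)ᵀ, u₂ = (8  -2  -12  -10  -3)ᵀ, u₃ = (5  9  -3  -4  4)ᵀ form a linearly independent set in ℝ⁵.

linearly independent

Row-reduce the matrix whose columns are u₁, u₂, u₃.
The reduction yields 3 nonzero rows, so the rank is 3.
Since rank = 3 (the number of vectors), the set is linearly independent.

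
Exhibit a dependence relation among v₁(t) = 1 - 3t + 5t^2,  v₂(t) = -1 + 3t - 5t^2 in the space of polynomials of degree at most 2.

v₁ + v₂ = 0

Pass to coordinate vectors relative to the basis {1, t, t^2}.
Write the vectors as columns of a matrix and find a nonzero vector in its null space.
The free variable yields coefficients (1, 1) (any nonzero multiple also works).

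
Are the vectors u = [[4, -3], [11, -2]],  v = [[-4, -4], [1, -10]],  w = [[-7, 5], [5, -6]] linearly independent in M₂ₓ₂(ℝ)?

linearly independent

Take coordinates with respect to the standard basis {E₁₁, E₁₂, E₂₁, E₂₂}.
Row-reduce the matrix whose columns are u, v, w.
The reduction yields 3 nonzero rows, so the rank is 3.
Since rank = 3 (the number of vectors), the set is linearly independent.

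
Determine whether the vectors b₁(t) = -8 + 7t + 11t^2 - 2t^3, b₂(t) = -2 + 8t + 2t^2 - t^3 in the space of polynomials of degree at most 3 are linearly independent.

Take coordinates with respect to the standard basis {1, t, …, t^3}.
Row-reduce the matrix whose columns are b₁, b₂.
The reduction yields 2 nonzero rows, so the rank is 2.
Since rank = 2 (the number of vectors), the set is linearly independent.

linearly independent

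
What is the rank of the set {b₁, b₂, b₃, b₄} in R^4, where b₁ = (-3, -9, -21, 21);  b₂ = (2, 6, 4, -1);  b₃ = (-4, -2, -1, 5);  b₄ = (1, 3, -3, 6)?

Form the matrix with b₁, b₂, b₃, b₄ as columns and reduce.
The echelon form has 3 nonzero rows, so the rank is 3.

3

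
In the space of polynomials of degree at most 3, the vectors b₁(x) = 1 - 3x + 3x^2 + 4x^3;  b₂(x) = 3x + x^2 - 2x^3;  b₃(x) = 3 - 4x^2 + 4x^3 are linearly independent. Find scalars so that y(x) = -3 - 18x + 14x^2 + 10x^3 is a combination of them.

y = 3b₁ - 3b₂ - 2b₃

Take coordinate vectors relative to {1, x, …, x^3}.
Write y = α₁b₁ + … + α₃b₃ and equate components.
Row-reducing the augmented matrix gives the unique coefficients (α₁, α₂, α₃) = (3, -3, -2).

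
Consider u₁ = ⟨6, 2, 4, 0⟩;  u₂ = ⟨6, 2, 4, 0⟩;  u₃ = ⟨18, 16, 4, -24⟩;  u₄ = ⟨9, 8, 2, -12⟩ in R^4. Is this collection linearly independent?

linearly dependent

Two of the vectors are equal, giving an immediate dependence.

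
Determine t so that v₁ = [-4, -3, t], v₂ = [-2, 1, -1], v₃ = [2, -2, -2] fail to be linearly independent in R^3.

t = -17

Place the vectors as rows of a 3×3 matrix; dependence ⇔ determinant zero.
The determinant works out to 2*t + 34.
This vanishes exactly when t = -17.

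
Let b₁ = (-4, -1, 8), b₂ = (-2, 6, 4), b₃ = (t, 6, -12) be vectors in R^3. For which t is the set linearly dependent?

t = 6

The vectors are dependent exactly when the determinant of the matrix with rows b₁, b₂, b₃ vanishes.
Cofactor expansion gives det = 312 - 52*t.
Setting this to zero gives t = 6.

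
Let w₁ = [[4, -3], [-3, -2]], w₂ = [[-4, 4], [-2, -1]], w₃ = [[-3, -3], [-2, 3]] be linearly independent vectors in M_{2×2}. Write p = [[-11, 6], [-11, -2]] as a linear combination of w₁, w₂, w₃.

Take coordinate vectors relative to {E₁₁, E₁₂, E₂₁, E₂₂}.
Since w₁, w₂, w₃ are independent, the coefficients expressing p are uniquely determined by a linear system.
Back-substitution yields (c₁, c₂, c₃) = (1, 3, 1).

p = w₁ + 3w₂ + w₃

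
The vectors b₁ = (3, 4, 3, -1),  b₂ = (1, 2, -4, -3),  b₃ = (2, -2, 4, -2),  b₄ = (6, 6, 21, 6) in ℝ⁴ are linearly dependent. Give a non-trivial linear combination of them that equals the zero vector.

3b₁ - 3b₂ - b₄ = 0

Set up α₁b₁ + … + α₄b₄ = 0 and solve the homogeneous system.
One solution (up to scaling) is (3, -3, 0, -1).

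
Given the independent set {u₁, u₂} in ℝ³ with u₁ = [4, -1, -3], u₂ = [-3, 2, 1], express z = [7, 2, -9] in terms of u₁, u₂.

z = 4u₁ + 3u₂

Set up the augmented matrix [u₁ | u₂ | z] and row-reduce.
The system has the unique solution (c₁, c₂) = (4, 3).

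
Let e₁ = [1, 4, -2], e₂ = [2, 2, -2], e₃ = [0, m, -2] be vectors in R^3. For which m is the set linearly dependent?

Place the vectors as rows of a 3×3 matrix; dependence ⇔ determinant zero.
Expanding, det = 12 - 2*m.
Setting this to zero gives m = 6.

m = 6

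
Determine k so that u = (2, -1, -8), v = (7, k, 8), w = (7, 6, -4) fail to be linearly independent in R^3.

The vectors are dependent exactly when the determinant of the matrix with rows u, v, w vanishes.
The determinant works out to 48*k - 516.
Solving 48*k - 516 = 0 yields k = 43/4.

k = 43/4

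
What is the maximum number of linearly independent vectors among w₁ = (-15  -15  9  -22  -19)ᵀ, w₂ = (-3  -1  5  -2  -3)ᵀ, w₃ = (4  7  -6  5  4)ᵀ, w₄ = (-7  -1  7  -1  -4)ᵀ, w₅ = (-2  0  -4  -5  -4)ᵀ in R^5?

Form the matrix with w₁, w₂, w₃, w₄, w₅ as columns and reduce.
The echelon form has 4 nonzero rows, so the rank is 4.

4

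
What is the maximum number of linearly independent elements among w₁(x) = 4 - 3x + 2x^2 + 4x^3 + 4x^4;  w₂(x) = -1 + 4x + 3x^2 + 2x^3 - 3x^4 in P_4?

Pass to coordinate vectors with respect to the basis {1, x, …, x^4}.
Row-reduce the 2×5 matrix with these as rows.
Exactly 2 pivots survive; hence the rank is 2.

2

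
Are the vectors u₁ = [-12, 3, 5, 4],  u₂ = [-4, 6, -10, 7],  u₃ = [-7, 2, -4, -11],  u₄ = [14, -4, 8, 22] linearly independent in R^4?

linearly dependent

One vector is a scalar multiple of another, so the set is dependent.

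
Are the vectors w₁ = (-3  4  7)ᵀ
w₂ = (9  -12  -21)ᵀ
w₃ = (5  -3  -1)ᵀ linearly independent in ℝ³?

One vector is a scalar multiple of another, so the set is dependent.

linearly dependent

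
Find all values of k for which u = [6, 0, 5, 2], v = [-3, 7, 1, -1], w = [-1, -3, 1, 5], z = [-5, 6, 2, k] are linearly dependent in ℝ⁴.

k = 17/5

Dependence holds iff the 4×4 matrix [u v w z] is singular.
Cofactor expansion gives det = 140*k - 476.
This vanishes exactly when k = 17/5.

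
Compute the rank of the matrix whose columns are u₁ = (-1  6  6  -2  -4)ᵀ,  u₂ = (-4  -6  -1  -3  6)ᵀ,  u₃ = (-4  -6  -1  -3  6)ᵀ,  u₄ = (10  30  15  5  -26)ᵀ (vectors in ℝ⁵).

rank 2

Form the matrix with u₁, u₂, u₃, u₄ as columns and reduce.
Exactly 2 pivots survive; hence the rank is 2.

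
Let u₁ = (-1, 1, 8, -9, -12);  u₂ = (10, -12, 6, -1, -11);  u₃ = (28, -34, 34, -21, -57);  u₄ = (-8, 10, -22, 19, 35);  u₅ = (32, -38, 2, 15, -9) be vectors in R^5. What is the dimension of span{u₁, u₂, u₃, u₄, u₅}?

Form the matrix with u₁, u₂, u₃, u₄, u₅ as columns and reduce.
There are 2 pivot columns, so rank = 2.

2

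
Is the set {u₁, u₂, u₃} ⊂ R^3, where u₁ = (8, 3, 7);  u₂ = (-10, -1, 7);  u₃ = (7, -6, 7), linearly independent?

linearly independent

Form the 3×3 matrix with these as columns; its determinant is 1106.
A nonzero determinant means the columns are linearly independent.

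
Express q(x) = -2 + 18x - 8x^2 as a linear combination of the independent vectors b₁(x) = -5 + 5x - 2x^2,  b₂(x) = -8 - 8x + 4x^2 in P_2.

q = 2b₁ - b₂

Identify each element with its coordinate vector in ℝ³ via {1, x, x^2}.
Solve the system with b₁, b₂ as columns and q as the right-hand side.
Back-substitution yields (α₁, α₂) = (2, -1).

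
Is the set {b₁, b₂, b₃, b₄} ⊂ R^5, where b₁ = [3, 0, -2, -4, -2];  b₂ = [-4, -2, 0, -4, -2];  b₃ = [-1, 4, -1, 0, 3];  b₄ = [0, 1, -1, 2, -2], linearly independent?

Row-reduce the matrix whose columns are b₁, b₂, b₃, b₄.
The reduction yields 4 nonzero rows, so the rank is 4.
Since rank = 4 (the number of vectors), the set is linearly independent.

linearly independent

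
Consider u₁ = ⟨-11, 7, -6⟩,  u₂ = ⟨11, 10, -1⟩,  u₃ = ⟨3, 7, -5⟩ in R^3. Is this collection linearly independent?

linearly independent

Form the 3×3 matrix with these as columns; its determinant is 555.
A nonzero determinant means the columns are linearly independent.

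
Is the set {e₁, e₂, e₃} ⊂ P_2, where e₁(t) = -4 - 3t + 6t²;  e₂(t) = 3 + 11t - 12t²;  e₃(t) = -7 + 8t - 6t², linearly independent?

linearly independent

Write each element as a coordinate vector in ℝ³ using {1, t, t²}.
Form the 3×3 matrix with these as columns; its determinant is 180.
A nonzero determinant means the columns are linearly independent.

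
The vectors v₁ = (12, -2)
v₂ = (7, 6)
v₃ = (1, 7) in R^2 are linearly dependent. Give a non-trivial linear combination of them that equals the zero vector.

v₁ - 2v₂ + 2v₃ = 0

Solve the homogeneous system with v₁, v₂, v₃ as columns by row-reducing the coefficient matrix.
A generator of the null space is (1, -2, 2).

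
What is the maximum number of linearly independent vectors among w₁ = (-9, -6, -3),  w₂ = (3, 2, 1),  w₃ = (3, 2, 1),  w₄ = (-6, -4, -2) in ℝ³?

1

Row-reduce the 4×3 matrix with these as rows.
The echelon form has 1 nonzero row, so the rank is 1.
(With 4 elements in a 3-dimensional space the rank is at most 3.)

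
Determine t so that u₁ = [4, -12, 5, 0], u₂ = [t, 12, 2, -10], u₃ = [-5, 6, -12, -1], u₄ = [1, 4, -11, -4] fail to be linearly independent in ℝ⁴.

The vectors are dependent exactly when the determinant of the matrix with rows u₁, u₂, u₃, u₄ vanishes.
The determinant works out to 344*t - 5848.
Setting this to zero gives t = 17.

t = 17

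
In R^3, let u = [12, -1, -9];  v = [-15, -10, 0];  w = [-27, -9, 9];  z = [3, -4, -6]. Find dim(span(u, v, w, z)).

2

Put the 3×4 matrix [u|v|w|z] into echelon form.
Reduction leaves 2 leading entries, giving rank 2.
(With 4 elements in a 3-dimensional space the rank is at most 3.)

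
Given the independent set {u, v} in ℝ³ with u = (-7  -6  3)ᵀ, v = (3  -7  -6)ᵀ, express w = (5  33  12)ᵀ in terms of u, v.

w = -2u - 3v

Since u, v are independent, the coefficients expressing w are uniquely determined by a linear system.
The system has the unique solution (α₁, α₂) = (-2, -3).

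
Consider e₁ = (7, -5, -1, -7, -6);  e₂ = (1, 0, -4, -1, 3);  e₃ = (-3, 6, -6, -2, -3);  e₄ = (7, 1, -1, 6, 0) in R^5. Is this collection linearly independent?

Row-reduce the matrix whose columns are e₁, e₂, e₃, e₄.
The reduction yields 4 nonzero rows, so the rank is 4.
Since rank = 4 (the number of vectors), the set is linearly independent.

linearly independent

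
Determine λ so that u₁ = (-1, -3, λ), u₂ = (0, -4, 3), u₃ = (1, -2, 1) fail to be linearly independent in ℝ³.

λ = 11/4

Place the vectors as rows of a 3×3 matrix; dependence ⇔ determinant zero.
The determinant works out to 4*λ - 11.
Setting this to zero gives λ = 11/4.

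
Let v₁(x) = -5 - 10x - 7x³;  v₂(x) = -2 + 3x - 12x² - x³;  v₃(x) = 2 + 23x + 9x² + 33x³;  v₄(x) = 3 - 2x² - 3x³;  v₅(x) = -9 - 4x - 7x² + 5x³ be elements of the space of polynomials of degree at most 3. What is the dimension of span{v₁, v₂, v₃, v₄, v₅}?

4

Represent each element by its coordinate vector in ℝ⁴.
Put the 4×5 matrix [v₁|v₂|v₃|v₄|v₅] into echelon form.
The echelon form has 4 nonzero rows, so the rank is 4.
(With 5 elements in a 4-dimensional space the rank is at most 4.)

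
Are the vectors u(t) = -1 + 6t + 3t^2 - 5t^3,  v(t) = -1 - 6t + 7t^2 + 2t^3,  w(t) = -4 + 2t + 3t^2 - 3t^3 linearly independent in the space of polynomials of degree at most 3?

Write each element as a coordinate vector in ℝ⁴ using {1, t, …, t^3}.
Place the vectors as rows of a 3×4 matrix and reduce to echelon form.
The reduction yields 3 nonzero rows, so the rank is 3.
Since rank = 3 (the number of vectors), the set is linearly independent.

linearly independent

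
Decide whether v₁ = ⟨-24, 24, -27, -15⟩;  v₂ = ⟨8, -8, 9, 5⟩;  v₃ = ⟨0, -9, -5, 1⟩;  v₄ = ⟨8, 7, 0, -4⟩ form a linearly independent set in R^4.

One vector is a scalar multiple of another, so the set is dependent.

linearly dependent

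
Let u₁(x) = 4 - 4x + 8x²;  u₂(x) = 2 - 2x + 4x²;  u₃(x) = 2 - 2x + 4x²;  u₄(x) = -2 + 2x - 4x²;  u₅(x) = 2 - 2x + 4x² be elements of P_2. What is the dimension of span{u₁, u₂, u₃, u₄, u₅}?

1

Use coordinates relative to {1, x, x²}.
Put the 3×5 matrix [u₁|u₂|u₃|u₄|u₅] into echelon form.
There is 1 pivot column, so rank = 1.
(With 5 elements in a 3-dimensional space the rank is at most 3.)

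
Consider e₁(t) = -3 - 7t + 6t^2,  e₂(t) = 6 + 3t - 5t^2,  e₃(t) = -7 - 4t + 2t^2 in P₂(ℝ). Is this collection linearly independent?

Take coordinates with respect to the standard basis {1, t, t^2}.
Place the vectors as rows of a 3×3 matrix and reduce to echelon form.
The reduction yields 3 nonzero rows, so the rank is 3.
Since rank = 3 (the number of vectors), the set is linearly independent.

linearly independent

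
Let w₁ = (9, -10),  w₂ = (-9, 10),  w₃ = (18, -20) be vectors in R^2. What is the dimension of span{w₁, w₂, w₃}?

1

Form the matrix with w₁, w₂, w₃ as columns and reduce.
There is 1 pivot column, so rank = 1.
(With 3 elements in a 2-dimensional space the rank is at most 2.)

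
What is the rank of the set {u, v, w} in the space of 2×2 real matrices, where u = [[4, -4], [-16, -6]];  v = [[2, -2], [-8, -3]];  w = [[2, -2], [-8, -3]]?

rank 1

Use coordinates relative to {E₁₁, E₁₂, E₂₁, E₂₂}.
Form the matrix with u, v, w as columns and reduce.
Reduction leaves 1 leading entry, giving rank 1.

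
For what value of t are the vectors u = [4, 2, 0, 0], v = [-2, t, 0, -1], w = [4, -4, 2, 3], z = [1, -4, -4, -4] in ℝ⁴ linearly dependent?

t = 29/4

The set is linearly dependent precisely when det[u; v; w; z] = 0.
Expanding, det = 16*t - 116.
Setting this to zero gives t = 29/4.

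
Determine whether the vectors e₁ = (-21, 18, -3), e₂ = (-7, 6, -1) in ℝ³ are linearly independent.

linearly dependent

Row-reduce the matrix whose columns are e₁, e₂.
The reduction yields 1 nonzero row, so the rank is 1.
Since rank 1 < 2, the set is linearly dependent.
Indeed e₁ - 3e₂ = 0.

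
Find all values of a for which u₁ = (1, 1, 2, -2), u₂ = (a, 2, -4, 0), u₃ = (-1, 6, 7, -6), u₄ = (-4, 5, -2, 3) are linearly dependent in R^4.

a = 22

The set is linearly dependent precisely when det[u₁; u₂; u₃; u₄] = 0.
Expanding, det = 154 - 7*a.
Solving 154 - 7*a = 0 yields a = 22.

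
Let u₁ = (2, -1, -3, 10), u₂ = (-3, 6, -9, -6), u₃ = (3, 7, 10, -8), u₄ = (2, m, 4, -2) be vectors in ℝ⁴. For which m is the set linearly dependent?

The set is linearly dependent precisely when det[u₁; u₂; u₃; u₄] = 0.
Cofactor expansion gives det = 360*m - 1440.
Setting this to zero gives m = 4.

m = 4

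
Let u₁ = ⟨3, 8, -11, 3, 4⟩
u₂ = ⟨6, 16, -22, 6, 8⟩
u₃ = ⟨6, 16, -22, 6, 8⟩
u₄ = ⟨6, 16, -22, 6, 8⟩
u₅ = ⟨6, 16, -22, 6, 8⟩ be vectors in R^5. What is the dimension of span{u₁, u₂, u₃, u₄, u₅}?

Put the 5×5 matrix [u₁|u₂|u₃|u₄|u₅] into echelon form.
There is 1 pivot column, so rank = 1.

dim = 1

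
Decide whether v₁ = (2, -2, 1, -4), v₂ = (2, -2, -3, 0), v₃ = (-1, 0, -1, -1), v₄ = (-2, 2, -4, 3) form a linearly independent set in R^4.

linearly independent

Place the vectors as rows of a 4×4 matrix and reduce to echelon form.
The reduction yields 4 nonzero rows, so the rank is 4.
Since rank = 4 (the number of vectors), the set is linearly independent.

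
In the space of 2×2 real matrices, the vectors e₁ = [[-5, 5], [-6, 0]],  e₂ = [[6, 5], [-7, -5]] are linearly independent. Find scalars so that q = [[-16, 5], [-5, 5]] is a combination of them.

q = 2e₁ - e₂

Take coordinate vectors relative to {E₁₁, E₁₂, E₂₁, E₂₂}.
Set up the augmented matrix [e₁ | e₂ | q] and row-reduce.
Row-reducing the augmented matrix gives the unique coefficients (a₁, a₂) = (2, -1).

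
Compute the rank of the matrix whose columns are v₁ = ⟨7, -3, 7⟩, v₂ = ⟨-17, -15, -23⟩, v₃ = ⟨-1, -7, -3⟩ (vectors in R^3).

Apply Gaussian elimination to the matrix whose rows are v₁, v₂, v₃.
Exactly 2 pivots survive; hence the rank is 2.

rank 2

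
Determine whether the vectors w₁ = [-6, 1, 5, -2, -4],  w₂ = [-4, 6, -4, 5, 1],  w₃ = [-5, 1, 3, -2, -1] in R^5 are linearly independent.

Row-reduce the matrix whose columns are w₁, w₂, w₃.
The reduction yields 3 nonzero rows, so the rank is 3.
Since rank = 3 (the number of vectors), the set is linearly independent.

linearly independent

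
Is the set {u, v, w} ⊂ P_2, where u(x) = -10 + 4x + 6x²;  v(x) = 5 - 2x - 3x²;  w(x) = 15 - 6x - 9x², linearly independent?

linearly dependent

Take coordinates with respect to the standard basis {1, x, x²}.
Form the 3×3 matrix with these as columns; its determinant is 0.
A zero determinant means the columns are linearly dependent.
Indeed u + 2v = 0.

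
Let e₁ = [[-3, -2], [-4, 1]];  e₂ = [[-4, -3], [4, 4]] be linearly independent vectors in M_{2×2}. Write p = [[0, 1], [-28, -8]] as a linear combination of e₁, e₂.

p = 4e₁ - 3e₂

Take coordinate vectors relative to {E₁₁, E₁₂, E₂₁, E₂₂}.
Write p = c₁e₁ + c₂e₂ and equate components.
Row-reducing the augmented matrix gives the unique coefficients (c₁, c₂) = (4, -3).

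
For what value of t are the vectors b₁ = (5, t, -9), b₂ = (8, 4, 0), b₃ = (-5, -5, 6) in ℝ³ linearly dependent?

t = 25/4

The vectors are dependent exactly when the determinant of the matrix with rows b₁, b₂, b₃ vanishes.
Cofactor expansion gives det = 300 - 48*t.
Setting this to zero gives t = 25/4.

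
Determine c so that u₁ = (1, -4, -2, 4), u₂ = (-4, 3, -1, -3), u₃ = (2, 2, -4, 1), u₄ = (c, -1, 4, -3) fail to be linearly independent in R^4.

c = -59/10

The vectors are dependent exactly when the determinant of the matrix with rows u₁, u₂, u₃, u₄ vanishes.
The determinant works out to -30*c - 177.
Solving -30*c - 177 = 0 yields c = -59/10.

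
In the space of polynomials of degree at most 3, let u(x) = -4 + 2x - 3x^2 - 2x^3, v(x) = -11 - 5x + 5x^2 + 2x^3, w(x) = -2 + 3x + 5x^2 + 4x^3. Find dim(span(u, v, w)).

dim = 3

Represent each element by its coordinate vector in ℝ⁴.
Row-reduce the 3×4 matrix with these as rows.
The echelon form has 3 nonzero rows, so the rank is 3.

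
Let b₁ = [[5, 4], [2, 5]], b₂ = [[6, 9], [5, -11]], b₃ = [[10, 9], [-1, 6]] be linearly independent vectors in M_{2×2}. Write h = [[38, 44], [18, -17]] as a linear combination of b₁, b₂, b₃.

Work in coordinates with respect to the standard basis {E₁₁, E₁₂, E₂₁, E₂₂}.
Solve the system with b₁, b₂, b₃ as columns and h as the right-hand side.
The system has the unique solution (c₁, c₂, c₃) = (2, 3, 1).

h = 2b₁ + 3b₂ + b₃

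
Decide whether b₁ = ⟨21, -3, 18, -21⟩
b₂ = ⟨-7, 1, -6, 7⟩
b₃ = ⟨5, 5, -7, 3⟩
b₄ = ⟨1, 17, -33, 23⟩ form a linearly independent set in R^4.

linearly dependent

Row-reduce the matrix whose columns are b₁, b₂, b₃, b₄.
The reduction yields 2 nonzero rows, so the rank is 2.
Since rank 2 < 4, the set is linearly dependent.
Indeed b₁ + 3b₂ = 0.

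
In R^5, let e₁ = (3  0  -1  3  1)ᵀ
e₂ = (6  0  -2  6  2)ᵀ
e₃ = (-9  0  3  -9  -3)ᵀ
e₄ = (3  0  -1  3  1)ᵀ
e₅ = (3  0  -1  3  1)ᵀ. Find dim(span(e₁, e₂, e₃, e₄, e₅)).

dim = 1

Put the 5×5 matrix [e₁|e₂|e₃|e₄|e₅] into echelon form.
The echelon form has 1 nonzero row, so the rank is 1.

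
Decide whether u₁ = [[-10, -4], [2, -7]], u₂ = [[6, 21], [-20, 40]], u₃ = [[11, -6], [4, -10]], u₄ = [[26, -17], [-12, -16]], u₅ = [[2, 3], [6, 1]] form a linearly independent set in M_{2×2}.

linearly dependent

Take coordinates with respect to the standard basis {E₁₁, E₁₂, E₂₁, E₂₂}.
There are 5 vectors in a 4-dimensional space, so they cannot be linearly independent.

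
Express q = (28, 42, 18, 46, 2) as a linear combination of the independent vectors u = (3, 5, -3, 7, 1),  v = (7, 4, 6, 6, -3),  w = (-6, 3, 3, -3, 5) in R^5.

q = 4u + 4v + 2w

Set up the augmented matrix [u | v | w | q] and row-reduce.
Row-reducing the augmented matrix gives the unique coefficients (c₁, c₂, c₃) = (4, 4, 2).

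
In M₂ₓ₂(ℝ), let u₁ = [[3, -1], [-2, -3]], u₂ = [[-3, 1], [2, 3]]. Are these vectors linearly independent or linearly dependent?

Write each element as a coordinate vector in ℝ⁴ using {E₁₁, E₁₂, E₂₁, E₂₂}.
Row-reduce the matrix whose columns are u₁, u₂.
The reduction yields 1 nonzero row, so the rank is 1.
Since rank 1 < 2, the set is linearly dependent.

linearly dependent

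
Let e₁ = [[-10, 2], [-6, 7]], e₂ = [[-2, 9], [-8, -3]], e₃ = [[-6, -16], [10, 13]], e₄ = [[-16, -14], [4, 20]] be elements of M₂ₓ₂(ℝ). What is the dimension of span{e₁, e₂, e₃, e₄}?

dim = 2

Pass to coordinate vectors with respect to the basis {E₁₁, E₁₂, E₂₁, E₂₂}.
Form the matrix with e₁, e₂, e₃, e₄ as columns and reduce.
Reduction leaves 2 leading entries, giving rank 2.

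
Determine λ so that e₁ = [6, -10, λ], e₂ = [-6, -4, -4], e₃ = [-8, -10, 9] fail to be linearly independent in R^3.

λ = 47

The vectors are dependent exactly when the determinant of the matrix with rows e₁, e₂, e₃ vanishes.
The determinant works out to 28*λ - 1316.
Solving 28*λ - 1316 = 0 yields λ = 47.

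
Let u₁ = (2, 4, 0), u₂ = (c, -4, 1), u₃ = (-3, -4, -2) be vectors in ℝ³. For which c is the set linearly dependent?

c = -3/2

The vectors are dependent exactly when the determinant of the matrix with rows u₁, u₂, u₃ vanishes.
Expanding, det = 8*c + 12.
This vanishes exactly when c = -3/2.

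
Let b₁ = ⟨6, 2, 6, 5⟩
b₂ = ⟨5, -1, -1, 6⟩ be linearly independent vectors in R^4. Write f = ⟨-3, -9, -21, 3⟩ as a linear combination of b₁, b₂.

f = -3b₁ + 3b₂

Write f = a₁b₁ + a₂b₂ and equate components.
The system has the unique solution (a₁, a₂) = (-3, 3).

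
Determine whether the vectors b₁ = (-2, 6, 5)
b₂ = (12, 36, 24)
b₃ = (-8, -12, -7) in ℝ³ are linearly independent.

linearly dependent

Form the 3×3 matrix with these as columns; its determinant is 0.
A zero determinant means the columns are linearly dependent.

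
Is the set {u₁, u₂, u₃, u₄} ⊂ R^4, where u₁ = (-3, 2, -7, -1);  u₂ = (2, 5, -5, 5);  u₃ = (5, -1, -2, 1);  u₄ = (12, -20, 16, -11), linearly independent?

linearly dependent

Row-reduce the matrix whose columns are u₁, u₂, u₃, u₄.
The reduction yields 3 nonzero rows, so the rank is 3.
Since rank 3 < 4, the set is linearly dependent.
Indeed u₁ + 3u₂ - 3u₃ + u₄ = 0.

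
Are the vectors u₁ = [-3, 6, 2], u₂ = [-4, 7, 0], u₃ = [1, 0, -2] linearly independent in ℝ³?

Place the vectors as rows of a 3×3 matrix and reduce to echelon form.
The reduction yields 3 nonzero rows, so the rank is 3.
Since rank = 3 (the number of vectors), the set is linearly independent.

linearly independent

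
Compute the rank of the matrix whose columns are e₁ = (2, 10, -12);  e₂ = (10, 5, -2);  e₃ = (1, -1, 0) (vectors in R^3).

rank 3

Form the matrix with e₁, e₂, e₃ as columns and reduce.
The echelon form has 3 nonzero rows, so the rank is 3.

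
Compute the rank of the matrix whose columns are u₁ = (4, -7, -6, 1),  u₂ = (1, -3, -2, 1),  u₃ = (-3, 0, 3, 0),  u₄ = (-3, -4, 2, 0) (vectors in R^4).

Form the matrix with u₁, u₂, u₃, u₄ as columns and reduce.
Exactly 3 pivots survive; hence the rank is 3.

3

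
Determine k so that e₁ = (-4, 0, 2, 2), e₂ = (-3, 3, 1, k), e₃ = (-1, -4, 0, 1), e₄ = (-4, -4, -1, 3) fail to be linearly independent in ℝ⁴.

Place the vectors as rows of a 4×4 matrix; dependence ⇔ determinant zero.
Expanding, det = 52 - 40*k.
This vanishes exactly when k = 13/10.

k = 13/10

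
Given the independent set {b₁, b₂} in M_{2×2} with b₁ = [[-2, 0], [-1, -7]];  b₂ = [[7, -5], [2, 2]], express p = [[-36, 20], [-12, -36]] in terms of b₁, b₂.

p = 4b₁ - 4b₂

Work in coordinates with respect to the standard basis {E₁₁, E₁₂, E₂₁, E₂₂}.
Since b₁, b₂ are independent, the coefficients expressing p are uniquely determined by a linear system.
Back-substitution yields (c₁, c₂) = (4, -4).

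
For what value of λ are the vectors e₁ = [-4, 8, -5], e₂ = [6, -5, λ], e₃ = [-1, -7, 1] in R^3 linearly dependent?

λ = 23/4

The set is linearly dependent precisely when det[e₁; e₂; e₃] = 0.
The determinant works out to 207 - 36*λ.
This vanishes exactly when λ = 23/4.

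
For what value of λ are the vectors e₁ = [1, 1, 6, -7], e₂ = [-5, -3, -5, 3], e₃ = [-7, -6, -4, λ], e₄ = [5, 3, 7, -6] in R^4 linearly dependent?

λ = -21/4

Dependence holds iff the 4×4 matrix [e₁ e₂ e₃ e₄] is singular.
The determinant works out to -4*λ - 21.
Solving -4*λ - 21 = 0 yields λ = -21/4.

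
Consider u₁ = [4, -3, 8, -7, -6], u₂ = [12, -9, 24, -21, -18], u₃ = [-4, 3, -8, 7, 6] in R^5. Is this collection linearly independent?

Place the vectors as rows of a 3×5 matrix and reduce to echelon form.
The reduction yields 1 nonzero row, so the rank is 1.
Since rank 1 < 3, the set is linearly dependent.
Indeed 3u₁ - u₂ = 0.

linearly dependent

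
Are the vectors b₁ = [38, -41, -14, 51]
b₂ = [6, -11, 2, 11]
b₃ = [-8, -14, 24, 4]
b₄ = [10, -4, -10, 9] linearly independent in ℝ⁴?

linearly dependent

Place the vectors as rows of a 4×4 matrix and reduce to echelon form.
The reduction yields 2 nonzero rows, so the rank is 2.
Since rank 2 < 4, the set is linearly dependent.
Indeed b₁ - 5b₂ + b₃ = 0.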